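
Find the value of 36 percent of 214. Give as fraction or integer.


Compute 36% of 214
Convert percentage: 36% = 36/100
Multiply: 214 * 36/100
= 7704/100
= 1926/25

1926/25


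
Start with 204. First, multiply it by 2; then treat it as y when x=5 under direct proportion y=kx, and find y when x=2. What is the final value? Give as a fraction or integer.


Start with 204.
Step 1: Multiply by 2: 204 * 2 = 408
Step 2: Direct prop: k = (408)/5; new y = k*2 = 408*2/5 = 816/5
Final result = 816/5

816/5


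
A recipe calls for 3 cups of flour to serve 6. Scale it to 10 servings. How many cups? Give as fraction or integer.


Original: 3 cups for 6 servings
Target servings = 10
Scaling factor = 10/6
New amount = 3 * 10/6
= 30/6
= 5 cups

5


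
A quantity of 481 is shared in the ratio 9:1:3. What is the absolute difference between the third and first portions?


Total parts = 9 + 1 + 3 = 13
Value per part = 481 / 13 = 37
Shares: 9*37=333, 1*37=37, 3*37=111
Third share = 111, first share = 333
Difference = |111 - 333| = 222

222


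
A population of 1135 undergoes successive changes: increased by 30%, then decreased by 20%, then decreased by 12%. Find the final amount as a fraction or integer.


Start: 1135
Step 1: increase by 30% => multiply by 130/100
  1135 * 130/100 = 2951/2
Step 2: decrease by 20% => multiply by 80/100
  2951/2 * 80/100 = 5902/5
Step 3: decrease by 12% => multiply by 88/100
  5902/5 * 88/100 = 129844/125
Final value = 129844/125

129844/125


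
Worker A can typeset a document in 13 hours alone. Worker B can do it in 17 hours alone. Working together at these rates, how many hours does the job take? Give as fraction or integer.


Rate of A = 1/13 job per hour
Rate of B = 1/17 job per hour
Combined rate = 1/13 + 1/17
Find common denominator: (17 + 13)/(13*17) = 30/221
Combined rate = 30/221 job per hour
Time together = 1 / (30/221) = 221/30 hours

221/30


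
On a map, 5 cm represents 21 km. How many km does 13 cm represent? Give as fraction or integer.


Map scale: 5 cm = 21 km
Measured distance on map = 13 cm
Set up proportion: 13 * 21 / 5
= 273 / 5
= 273/5 km

273/5


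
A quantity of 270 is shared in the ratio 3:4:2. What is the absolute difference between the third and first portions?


Total parts = 3 + 4 + 2 = 9
Value per part = 270 / 9 = 30
Shares: 3*30=90, 4*30=120, 2*30=60
Third share = 60, first share = 90
Difference = |60 - 90| = 30

30


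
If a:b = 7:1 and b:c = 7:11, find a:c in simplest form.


Given a:b = 7:1 and b:c = 7:11
Make b consistent. Multiply first ratio by 7: a:b = 49:7
Multiply second ratio by 1: b:c = 7:11
Now b = 7 in both, so a:b:c = 49:7:11
Therefore a:c = 49:11
Simplify by GCD: a:c = 49:11

49:11


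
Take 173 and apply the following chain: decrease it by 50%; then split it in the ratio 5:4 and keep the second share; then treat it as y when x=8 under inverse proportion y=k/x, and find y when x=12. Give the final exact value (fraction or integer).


Start with 173.
Step 1: Decrease by 50%: 173 * 50/100 = 173/2
Step 2: Split 5:4, second share = 173/2 * 4/9 = 346/9
Step 3: Inverse prop: k = (346/9)*8; new y = k/12 = 346/9*8/12 = 692/27
Final result = 692/27

692/27


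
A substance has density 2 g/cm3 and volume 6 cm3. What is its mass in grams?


Using mass = density * volume
Density = 2 g/cm3
Volume = 6 cm3
Mass = 2 * 6
= 12 g

12


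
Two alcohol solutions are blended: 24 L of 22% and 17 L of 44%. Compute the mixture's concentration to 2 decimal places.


Solute in mixture 1 = 22% of 24 L = 24*22/100 = 132/25 L
Solute in mixture 2 = 44% of 17 L = 17*44/100 = 187/25 L
Total solute = 132/25 + 187/25 = 319/25 L
Total volume = 24 + 17 = 41 L
Final concentration = 319/25/41 * 100 = 31.12%

31.12


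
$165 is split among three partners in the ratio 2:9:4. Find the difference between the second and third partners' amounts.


Total parts = 2 + 9 + 4 = 15
Value per part = 165 / 15 = 11
Shares: 2*11=22, 9*11=99, 4*11=44
Second share = 99, third share = 44
Difference = |99 - 44| = 55

55


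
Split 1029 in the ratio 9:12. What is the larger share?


Total parts = 9 + 12 = 21
Value per part = 1029 / 21 = 49
First share = 9 * 49 = 441
Second share = 12 * 49 = 588
Larger share = 588

588


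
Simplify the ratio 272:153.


Find GCD(272, 153)
GCD = 17
Divide both by 17: 272/17 = 16, 153/17 = 9
Simplified ratio = 16:9

16:9


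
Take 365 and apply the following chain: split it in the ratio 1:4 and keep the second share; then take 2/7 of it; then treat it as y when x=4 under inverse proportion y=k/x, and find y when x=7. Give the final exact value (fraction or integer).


Start with 365.
Step 1: Split 1:4, second share = 365 * 4/5 = 292
Step 2: Take 2/7: 292 * 2/7 = 584/7
Step 3: Inverse prop: k = (584/7)*4; new y = k/7 = 584/7*4/7 = 2336/49
Final result = 2336/49

2336/49


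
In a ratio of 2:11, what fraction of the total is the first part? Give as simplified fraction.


Total parts = 2 + 11 = 13
First part fraction = 2/13
Simplify: 2/13 = 2/13

2/13


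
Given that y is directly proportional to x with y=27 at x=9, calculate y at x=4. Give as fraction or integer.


Direct proportion: y = kx
Find k: k = 27/9 = 3
Compute y at x=4: y = 3 * 4
y = 12

12


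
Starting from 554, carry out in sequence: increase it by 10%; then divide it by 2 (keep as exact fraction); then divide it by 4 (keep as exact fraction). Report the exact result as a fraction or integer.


Start with 554.
Step 1: Increase by 10%: 554 * 110/100 = 3047/5
Step 2: Divide by 2: 3047/5 / 2 = 3047/10
Step 3: Divide by 4: 3047/10 / 4 = 3047/40
Final result = 3047/40

3047/40


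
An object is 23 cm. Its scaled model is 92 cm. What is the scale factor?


Original length = 23 cm
Scaled length = 92 cm
Scale factor = 92 / 23
= 4

4


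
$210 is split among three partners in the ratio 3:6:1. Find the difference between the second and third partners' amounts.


Total parts = 3 + 6 + 1 = 10
Value per part = 210 / 10 = 21
Shares: 3*21=63, 6*21=126, 1*21=21
Second share = 126, third share = 21
Difference = |126 - 21| = 105

105


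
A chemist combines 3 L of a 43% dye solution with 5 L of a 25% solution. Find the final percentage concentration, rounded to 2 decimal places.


Solute in mixture 1 = 43% of 3 L = 3*43/100 = 129/100 L
Solute in mixture 2 = 25% of 5 L = 5*25/100 = 5/4 L
Total solute = 129/100 + 5/4 = 127/50 L
Total volume = 3 + 5 = 8 L
Final concentration = 127/50/8 * 100 = 31.75%

31.75


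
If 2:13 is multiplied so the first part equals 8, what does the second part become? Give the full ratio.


Original ratio: 2:13
First term target: 8
Scale factor = 8 / 2 = 4
Multiply second term: 13 * 4 = 52
Equivalent ratio = 8:52

8:52


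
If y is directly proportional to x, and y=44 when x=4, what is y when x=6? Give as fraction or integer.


Direct proportion: y = kx
Find k: k = 44/4 = 11
Compute y at x=6: y = 11 * 6
y = 66

66


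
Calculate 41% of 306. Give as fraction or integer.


Compute 41% of 306
Convert percentage: 41% = 41/100
Multiply: 306 * 41/100
= 12546/100
= 6273/50

6273/50


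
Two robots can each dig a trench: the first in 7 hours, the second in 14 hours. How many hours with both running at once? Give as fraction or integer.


Rate of A = 1/7 job per hour
Rate of B = 1/14 job per hour
Combined rate = 1/7 + 1/14
Find common denominator: (14 + 7)/(7*14) = 21/98
Combined rate = 3/14 job per hour
Time together = 1 / (3/14) = 14/3 hours

14/3


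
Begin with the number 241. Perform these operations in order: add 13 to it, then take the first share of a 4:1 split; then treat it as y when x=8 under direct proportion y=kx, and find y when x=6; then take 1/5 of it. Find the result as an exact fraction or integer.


Start with 241.
Step 1: Add 13: 241+13=254; split 4:1 first = 254*4/5 = 1016/5
Step 2: Direct prop: k = (1016/5)/8; new y = k*6 = 1016/5*6/8 = 762/5
Step 3: Take 1/5: 762/5 * 1/5 = 762/25
Final result = 762/25

762/25


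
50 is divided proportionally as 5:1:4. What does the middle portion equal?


Ratio = 5:1:4
Total parts = 5 + 1 + 4 = 10
Value per part = 50 / 10 = 5
First share = 5 * 5 = 25
Middle share = 1 * 5 = 5
Third share = 4 * 5 = 20

5


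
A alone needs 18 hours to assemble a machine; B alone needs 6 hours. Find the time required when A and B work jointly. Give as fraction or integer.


Rate of A = 1/18 job per hour
Rate of B = 1/6 job per hour
Combined rate = 1/18 + 1/6
Find common denominator: (6 + 18)/(18*6) = 24/108
Combined rate = 2/9 job per hour
Time together = 1 / (2/9) = 9/2 hours

9/2


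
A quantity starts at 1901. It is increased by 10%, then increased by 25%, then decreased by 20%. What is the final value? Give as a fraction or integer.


Start: 1901
Step 1: increase by 10% => multiply by 110/100
  1901 * 110/100 = 20911/10
Step 2: increase by 25% => multiply by 125/100
  20911/10 * 125/100 = 20911/8
Step 3: decrease by 20% => multiply by 80/100
  20911/8 * 80/100 = 20911/10
Final value = 20911/10

20911/10


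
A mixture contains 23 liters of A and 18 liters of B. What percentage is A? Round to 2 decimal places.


Volume of A = 23 L
Volume of B = 18 L
Total volume = 23 + 18 = 41 L
Percentage of A = (23/41) * 100
= 56.10%

56.10


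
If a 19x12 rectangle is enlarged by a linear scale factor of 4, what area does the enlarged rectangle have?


Original dimensions: 19 x 12
Enlargement factor = 4
New width = 19 * 4 = 76
New height = 12 * 4 = 48
New area = 76 * 48 = 3648

3648


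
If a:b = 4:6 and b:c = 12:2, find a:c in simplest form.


Given a:b = 4:6 and b:c = 12:2
Make b consistent. Multiply first ratio by 12: a:b = 48:72
Multiply second ratio by 6: b:c = 72:12
Now b = 72 in both, so a:b:c = 48:72:12
Therefore a:c = 48:12
Simplify by GCD: a:c = 4:1

4:1


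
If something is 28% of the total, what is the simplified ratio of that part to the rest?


Part = 28%, Remainder = 72%
Ratio = 28:72
GCD(28, 72) = 4
Simplify: 7:18 = 7:18

7:18


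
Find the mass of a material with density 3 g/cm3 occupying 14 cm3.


Using mass = density * volume
Density = 3 g/cm3
Volume = 14 cm3
Mass = 3 * 14
= 42 g

42


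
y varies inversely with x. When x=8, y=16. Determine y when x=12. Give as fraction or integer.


Inverse proportion: y = k/x
Find k: k = 8 * 16 = 128
Compute y at x=12: y = 128/12
y = 32/3

32/3


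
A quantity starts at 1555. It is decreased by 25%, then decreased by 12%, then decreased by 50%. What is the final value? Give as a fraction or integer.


Start: 1555
Step 1: decrease by 25% => multiply by 75/100
  1555 * 75/100 = 4665/4
Step 2: decrease by 12% => multiply by 88/100
  4665/4 * 88/100 = 10263/10
Step 3: decrease by 50% => multiply by 50/100
  10263/10 * 50/100 = 10263/20
Final value = 10263/20

10263/20


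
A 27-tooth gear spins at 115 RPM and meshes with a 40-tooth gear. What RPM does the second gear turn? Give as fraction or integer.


Gear ratio: teeth_A * RPM_A = teeth_B * RPM_B
27 * 115 = 40 * RPM_B
3105 = 40 * RPM_B
RPM_B = 3105 / 40
RPM_B = 621/8

621/8


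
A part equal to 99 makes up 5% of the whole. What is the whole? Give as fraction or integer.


Given: 99 is 5% of the whole
Set up: 99 = 5/100 * whole
whole = 99 * 100 / 5
whole = 9900 / 5
whole = 1980

1980


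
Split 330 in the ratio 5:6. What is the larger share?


Total parts = 5 + 6 = 11
Value per part = 330 / 11 = 30
First share = 5 * 30 = 150
Second share = 6 * 30 = 180
Larger share = 180

180


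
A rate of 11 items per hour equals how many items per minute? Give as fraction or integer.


Converting from per hour to per minute
Rate = 11 items per hour
Divide by 60: 11/60
= 11/60 items per minute

11/60


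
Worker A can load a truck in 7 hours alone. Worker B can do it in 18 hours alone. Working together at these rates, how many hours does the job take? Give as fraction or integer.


Rate of A = 1/7 job per hour
Rate of B = 1/18 job per hour
Combined rate = 1/7 + 1/18
Find common denominator: (18 + 7)/(7*18) = 25/126
Combined rate = 25/126 job per hour
Time together = 1 / (25/126) = 126/25 hours

126/25


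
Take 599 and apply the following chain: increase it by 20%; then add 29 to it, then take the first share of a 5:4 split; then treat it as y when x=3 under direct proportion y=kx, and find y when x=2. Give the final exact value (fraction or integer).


Start with 599.
Step 1: Increase by 20%: 599 * 120/100 = 3594/5
Step 2: Add 29: 3594/5+29=3739/5; split 5:4 first = 3739/5*5/9 = 3739/9
Step 3: Direct prop: k = (3739/9)/3; new y = k*2 = 3739/9*2/3 = 7478/27
Final result = 7478/27

7478/27


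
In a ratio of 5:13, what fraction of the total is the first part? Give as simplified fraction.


Total parts = 5 + 13 = 18
First part fraction = 5/18
Simplify: 5/18 = 5/18

5/18


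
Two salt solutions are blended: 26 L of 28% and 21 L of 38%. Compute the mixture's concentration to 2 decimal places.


Solute in mixture 1 = 28% of 26 L = 26*28/100 = 182/25 L
Solute in mixture 2 = 38% of 21 L = 21*38/100 = 399/50 L
Total solute = 182/25 + 399/50 = 763/50 L
Total volume = 26 + 21 = 47 L
Final concentration = 763/50/47 * 100 = 32.47%

32.47


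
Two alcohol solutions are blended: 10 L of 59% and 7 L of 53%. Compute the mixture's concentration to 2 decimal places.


Solute in mixture 1 = 59% of 10 L = 10*59/100 = 59/10 L
Solute in mixture 2 = 53% of 7 L = 7*53/100 = 371/100 L
Total solute = 59/10 + 371/100 = 961/100 L
Total volume = 10 + 7 = 17 L
Final concentration = 961/100/17 * 100 = 56.53%

56.53


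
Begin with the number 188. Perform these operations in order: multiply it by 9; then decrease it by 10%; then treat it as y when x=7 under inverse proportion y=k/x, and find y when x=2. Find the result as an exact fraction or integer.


Start with 188.
Step 1: Multiply by 9: 188 * 9 = 1692
Step 2: Decrease by 10%: 1692 * 90/100 = 7614/5
Step 3: Inverse prop: k = (7614/5)*7; new y = k/2 = 7614/5*7/2 = 26649/5
Final result = 26649/5

26649/5


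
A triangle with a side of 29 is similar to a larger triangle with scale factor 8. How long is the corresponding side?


Similar triangles have proportional sides
Scale factor = 8
Smaller side = 29
Corresponding larger side = 29 * 8
= 232

232


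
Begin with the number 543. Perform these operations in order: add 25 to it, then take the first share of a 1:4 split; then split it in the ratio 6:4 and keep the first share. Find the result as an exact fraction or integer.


Start with 543.
Step 1: Add 25: 543+25=568; split 1:4 first = 568*1/5 = 568/5
Step 2: Split 6:4, first share = 568/5 * 6/10 = 1704/25
Final result = 1704/25

1704/25


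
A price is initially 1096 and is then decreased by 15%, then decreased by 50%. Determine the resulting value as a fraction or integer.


Start: 1096
Step 1: decrease by 15% => multiply by 85/100
  1096 * 85/100 = 4658/5
Step 2: decrease by 50% => multiply by 50/100
  4658/5 * 50/100 = 2329/5
Final value = 2329/5

2329/5


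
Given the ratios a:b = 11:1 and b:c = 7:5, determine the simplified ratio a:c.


Given a:b = 11:1 and b:c = 7:5
Make b consistent. Multiply first ratio by 7: a:b = 77:7
Multiply second ratio by 1: b:c = 7:5
Now b = 7 in both, so a:b:c = 77:7:5
Therefore a:c = 77:5
Simplify by GCD: a:c = 77:5

77:5


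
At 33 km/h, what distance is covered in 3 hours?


Using distance = speed * time
Speed = 33 km/h
Time = 3 hours
Distance = 33 * 3
= 99 km

99


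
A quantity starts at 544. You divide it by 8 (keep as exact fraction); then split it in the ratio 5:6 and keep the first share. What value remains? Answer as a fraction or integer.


Start with 544.
Step 1: Divide by 8: 544 / 8 = 68
Step 2: Split 5:6, first share = 68 * 5/11 = 340/11
Final result = 340/11

340/11


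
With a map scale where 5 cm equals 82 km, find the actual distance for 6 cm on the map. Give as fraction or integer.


Map scale: 5 cm = 82 km
Measured distance on map = 6 cm
Set up proportion: 6 * 82 / 5
= 492 / 5
= 492/5 km

492/5


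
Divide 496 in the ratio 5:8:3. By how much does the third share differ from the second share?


Total parts = 5 + 8 + 3 = 16
Value per part = 496 / 16 = 31
Shares: 5*31=155, 8*31=248, 3*31=93
Third share = 93, second share = 248
Difference = |93 - 248| = 155

155


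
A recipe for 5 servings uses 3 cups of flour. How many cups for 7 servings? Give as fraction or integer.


Original: 3 cups for 5 servings
Target servings = 7
Scaling factor = 7/5
New amount = 3 * 7/5
= 21/5
= 21/5 cups

21/5


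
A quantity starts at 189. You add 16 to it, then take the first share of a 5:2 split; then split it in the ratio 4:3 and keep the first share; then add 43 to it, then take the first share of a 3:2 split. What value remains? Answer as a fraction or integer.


Start with 189.
Step 1: Add 16: 189+16=205; split 5:2 first = 205*5/7 = 1025/7
Step 2: Split 4:3, first share = 1025/7 * 4/7 = 4100/49
Step 3: Add 43: 4100/49+43=6207/49; split 3:2 first = 6207/49*3/5 = 18621/245
Final result = 18621/245

18621/245


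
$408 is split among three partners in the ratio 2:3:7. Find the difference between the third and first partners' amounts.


Total parts = 2 + 3 + 7 = 12
Value per part = 408 / 12 = 34
Shares: 2*34=68, 3*34=102, 7*34=238
Third share = 238, first share = 68
Difference = |238 - 68| = 170

170


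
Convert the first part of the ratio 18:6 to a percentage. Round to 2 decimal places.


Total parts = 18 + 6 = 24
First part fraction = 18/24
Percentage = (18/24) * 100
= 0.75 * 100
= 75.00%

75.00


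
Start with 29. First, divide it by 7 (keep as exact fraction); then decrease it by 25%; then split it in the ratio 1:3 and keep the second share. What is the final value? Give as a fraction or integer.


Start with 29.
Step 1: Divide by 7: 29 / 7 = 29/7
Step 2: Decrease by 25%: 29/7 * 75/100 = 87/28
Step 3: Split 1:3, second share = 87/28 * 3/4 = 261/112
Final result = 261/112

261/112


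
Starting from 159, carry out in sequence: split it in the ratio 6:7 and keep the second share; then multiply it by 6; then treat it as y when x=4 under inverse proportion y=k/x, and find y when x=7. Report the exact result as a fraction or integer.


Start with 159.
Step 1: Split 6:7, second share = 159 * 7/13 = 1113/13
Step 2: Multiply by 6: 1113/13 * 6 = 6678/13
Step 3: Inverse prop: k = (6678/13)*4; new y = k/7 = 6678/13*4/7 = 3816/13
Final result = 3816/13

3816/13


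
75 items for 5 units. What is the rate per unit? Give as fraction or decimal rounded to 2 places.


Total items = 75
Number of units = 5
Unit rate = 75 / 5
= 15 items per unit

15


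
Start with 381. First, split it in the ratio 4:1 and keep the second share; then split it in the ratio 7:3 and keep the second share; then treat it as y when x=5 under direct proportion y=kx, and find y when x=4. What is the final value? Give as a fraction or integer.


Start with 381.
Step 1: Split 4:1, second share = 381 * 1/5 = 381/5
Step 2: Split 7:3, second share = 381/5 * 3/10 = 1143/50
Step 3: Direct prop: k = (1143/50)/5; new y = k*4 = 1143/50*4/5 = 2286/125
Final result = 2286/125

2286/125


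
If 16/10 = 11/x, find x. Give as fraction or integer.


Setting up: 16/10 = 11/x
Cross multiply: 16 * x = 10 * 11
16x = 110
x = 110/16
x = 55/8

55/8


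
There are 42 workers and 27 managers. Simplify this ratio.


Find GCD(42, 27)
GCD = 3
Divide both by 3: 42/3 = 14, 27/3 = 9
Simplified ratio = 14:9

14:9


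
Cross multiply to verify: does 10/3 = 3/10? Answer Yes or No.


Cross multiply to check 10/3 = 3/10
Left cross product: 10 * 10 = 100
Right cross product: 3 * 3 = 9
100 != 9
Not equal, so proportions differ => No

No


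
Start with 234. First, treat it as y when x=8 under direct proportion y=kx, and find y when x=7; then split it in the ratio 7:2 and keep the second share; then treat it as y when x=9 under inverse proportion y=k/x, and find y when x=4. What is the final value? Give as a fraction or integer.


Start with 234.
Step 1: Direct prop: k = (234)/8; new y = k*7 = 234*7/8 = 819/4
Step 2: Split 7:2, second share = 819/4 * 2/9 = 91/2
Step 3: Inverse prop: k = (91/2)*9; new y = k/4 = 91/2*9/4 = 819/8
Final result = 819/8

819/8


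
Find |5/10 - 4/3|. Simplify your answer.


Simplify: 5/10 = 1/2 and 4/3 = 4/3
Find common denominator: LCD = 6
Convert: 3/6 and 8/6
Difference = |3 - 8|/6 = 5/6
Simplified = 5/6

5/6


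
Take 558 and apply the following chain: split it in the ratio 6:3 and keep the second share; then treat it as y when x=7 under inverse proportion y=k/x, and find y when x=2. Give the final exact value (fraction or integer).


Start with 558.
Step 1: Split 6:3, second share = 558 * 3/9 = 186
Step 2: Inverse prop: k = (186)*7; new y = k/2 = 186*7/2 = 651
Final result = 651

651


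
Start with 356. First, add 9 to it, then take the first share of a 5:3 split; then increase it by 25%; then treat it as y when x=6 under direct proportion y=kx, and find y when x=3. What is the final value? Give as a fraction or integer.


Start with 356.
Step 1: Add 9: 356+9=365; split 5:3 first = 365*5/8 = 1825/8
Step 2: Increase by 25%: 1825/8 * 125/100 = 9125/32
Step 3: Direct prop: k = (9125/32)/6; new y = k*3 = 9125/32*3/6 = 9125/64
Final result = 9125/64

9125/64


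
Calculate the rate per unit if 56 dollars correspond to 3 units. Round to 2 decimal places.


Total dollars = 56
Number of units = 3
Unit rate = 56 / 3
= 18.67 dollars per unit

18.67


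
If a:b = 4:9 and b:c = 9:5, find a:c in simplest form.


Given a:b = 4:9 and b:c = 9:5
Make b consistent. Multiply first ratio by 9: a:b = 36:81
Multiply second ratio by 9: b:c = 81:45
Now b = 81 in both, so a:b:c = 36:81:45
Therefore a:c = 36:45
Simplify by GCD: a:c = 4:5

4:5


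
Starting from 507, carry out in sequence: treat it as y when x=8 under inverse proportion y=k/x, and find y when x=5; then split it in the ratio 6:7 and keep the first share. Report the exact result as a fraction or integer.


Start with 507.
Step 1: Inverse prop: k = (507)*8; new y = k/5 = 507*8/5 = 4056/5
Step 2: Split 6:7, first share = 4056/5 * 6/13 = 1872/5
Final result = 1872/5

1872/5


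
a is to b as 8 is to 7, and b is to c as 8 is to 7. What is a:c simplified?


Given a:b = 8:7 and b:c = 8:7
Make b consistent. Multiply first ratio by 8: a:b = 64:56
Multiply second ratio by 7: b:c = 56:49
Now b = 56 in both, so a:b:c = 64:56:49
Therefore a:c = 64:49
Simplify by GCD: a:c = 64:49

64:49


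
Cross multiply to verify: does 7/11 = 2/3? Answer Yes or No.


Cross multiply to check 7/11 = 2/3
Left cross product: 7 * 3 = 21
Right cross product: 11 * 2 = 22
21 != 22
Not equal, so proportions differ => No

No


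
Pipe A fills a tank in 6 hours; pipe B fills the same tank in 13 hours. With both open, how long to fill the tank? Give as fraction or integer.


Rate of A = 1/6 job per hour
Rate of B = 1/13 job per hour
Combined rate = 1/6 + 1/13
Find common denominator: (13 + 6)/(6*13) = 19/78
Combined rate = 19/78 job per hour
Time together = 1 / (19/78) = 78/19 hours

78/19


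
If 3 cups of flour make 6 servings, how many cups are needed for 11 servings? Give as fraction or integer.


Original: 3 cups for 6 servings
Target servings = 11
Scaling factor = 11/6
New amount = 3 * 11/6
= 33/6
= 11/2 cups

11/2


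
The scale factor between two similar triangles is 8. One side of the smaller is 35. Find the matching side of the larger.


Similar triangles have proportional sides
Scale factor = 8
Smaller side = 35
Corresponding larger side = 35 * 8
= 280

280


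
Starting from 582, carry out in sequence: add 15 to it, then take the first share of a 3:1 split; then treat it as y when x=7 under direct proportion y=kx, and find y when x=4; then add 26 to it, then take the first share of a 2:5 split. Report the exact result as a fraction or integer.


Start with 582.
Step 1: Add 15: 582+15=597; split 3:1 first = 597*3/4 = 1791/4
Step 2: Direct prop: k = (1791/4)/7; new y = k*4 = 1791/4*4/7 = 1791/7
Step 3: Add 26: 1791/7+26=1973/7; split 2:5 first = 1973/7*2/7 = 3946/49
Final result = 3946/49

3946/49


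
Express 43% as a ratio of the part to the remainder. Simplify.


Part = 43%, Remainder = 57%
Ratio = 43:57
GCD(43, 57) = 1
Simplify: 43:57 = 43:57

43:57


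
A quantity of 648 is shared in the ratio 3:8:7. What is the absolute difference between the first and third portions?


Total parts = 3 + 8 + 7 = 18
Value per part = 648 / 18 = 36
Shares: 3*36=108, 8*36=288, 7*36=252
First share = 108, third share = 252
Difference = |108 - 252| = 144

144


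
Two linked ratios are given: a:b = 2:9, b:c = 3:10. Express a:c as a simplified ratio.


Given a:b = 2:9 and b:c = 3:10
Make b consistent. Multiply first ratio by 3: a:b = 6:27
Multiply second ratio by 9: b:c = 27:90
Now b = 27 in both, so a:b:c = 6:27:90
Therefore a:c = 6:90
Simplify by GCD: a:c = 1:15

1:15


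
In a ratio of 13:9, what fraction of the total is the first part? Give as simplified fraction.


Total parts = 13 + 9 = 22
First part fraction = 13/22
Simplify: 13/22 = 13/22

13/22


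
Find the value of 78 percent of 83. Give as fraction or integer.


Compute 78% of 83
Convert percentage: 78% = 78/100
Multiply: 83 * 78/100
= 6474/100
= 3237/50

3237/50


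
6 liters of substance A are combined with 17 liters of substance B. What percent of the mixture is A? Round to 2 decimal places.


Volume of A = 6 L
Volume of B = 17 L
Total volume = 6 + 17 = 23 L
Percentage of A = (6/23) * 100
= 26.09%

26.09


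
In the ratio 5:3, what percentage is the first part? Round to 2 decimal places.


Total parts = 5 + 3 = 8
First part fraction = 5/8
Percentage = (5/8) * 100
= 0.625 * 100
= 62.50%

62.50


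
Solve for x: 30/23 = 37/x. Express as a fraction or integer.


Setting up: 30/23 = 37/x
Cross multiply: 30 * x = 23 * 37
30x = 851
x = 851/30
x = 851/30

851/30


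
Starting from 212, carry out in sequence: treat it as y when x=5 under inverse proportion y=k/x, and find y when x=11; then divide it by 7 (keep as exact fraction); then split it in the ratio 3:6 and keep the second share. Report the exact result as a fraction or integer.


Start with 212.
Step 1: Inverse prop: k = (212)*5; new y = k/11 = 212*5/11 = 1060/11
Step 2: Divide by 7: 1060/11 / 7 = 1060/77
Step 3: Split 3:6, second share = 1060/77 * 6/9 = 2120/231
Final result = 2120/231

2120/231


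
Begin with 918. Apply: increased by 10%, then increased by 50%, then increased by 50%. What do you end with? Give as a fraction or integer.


Start: 918
Step 1: increase by 10% => multiply by 110/100
  918 * 110/100 = 5049/5
Step 2: increase by 50% => multiply by 150/100
  5049/5 * 150/100 = 15147/10
Step 3: increase by 50% => multiply by 150/100
  15147/10 * 150/100 = 45441/20
Final value = 45441/20

45441/20


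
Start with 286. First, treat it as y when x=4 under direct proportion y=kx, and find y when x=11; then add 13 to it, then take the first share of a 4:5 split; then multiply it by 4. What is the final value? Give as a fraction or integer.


Start with 286.
Step 1: Direct prop: k = (286)/4; new y = k*11 = 286*11/4 = 1573/2
Step 2: Add 13: 1573/2+13=1599/2; split 4:5 first = 1599/2*4/9 = 1066/3
Step 3: Multiply by 4: 1066/3 * 4 = 4264/3
Final result = 4264/3

4264/3


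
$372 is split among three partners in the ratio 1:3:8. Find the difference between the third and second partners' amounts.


Total parts = 1 + 3 + 8 = 12
Value per part = 372 / 12 = 31
Shares: 1*31=31, 3*31=93, 8*31=248
Third share = 248, second share = 93
Difference = |248 - 93| = 155

155


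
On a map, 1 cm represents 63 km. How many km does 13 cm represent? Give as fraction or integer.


Map scale: 1 cm = 63 km
Measured distance on map = 13 cm
Set up proportion: 13 * 63 / 1
= 819 / 1
= 819 km

819


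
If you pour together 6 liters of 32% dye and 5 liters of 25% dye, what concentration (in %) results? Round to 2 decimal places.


Solute in mixture 1 = 32% of 6 L = 6*32/100 = 48/25 L
Solute in mixture 2 = 25% of 5 L = 5*25/100 = 5/4 L
Total solute = 48/25 + 5/4 = 317/100 L
Total volume = 6 + 5 = 11 L
Final concentration = 317/100/11 * 100 = 28.82%

28.82


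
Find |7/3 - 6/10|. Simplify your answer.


Simplify: 7/3 = 7/3 and 6/10 = 3/5
Find common denominator: LCD = 15
Convert: 35/15 and 9/15
Difference = |35 - 9|/15 = 26/15
Simplified = 26/15

26/15


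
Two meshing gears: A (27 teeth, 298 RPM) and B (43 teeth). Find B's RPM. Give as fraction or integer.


Gear ratio: teeth_A * RPM_A = teeth_B * RPM_B
27 * 298 = 43 * RPM_B
8046 = 43 * RPM_B
RPM_B = 8046 / 43
RPM_B = 8046/43

8046/43


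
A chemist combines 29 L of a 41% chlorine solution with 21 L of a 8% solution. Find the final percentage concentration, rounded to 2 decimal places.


Solute in mixture 1 = 41% of 29 L = 29*41/100 = 1189/100 L
Solute in mixture 2 = 8% of 21 L = 21*8/100 = 42/25 L
Total solute = 1189/100 + 42/25 = 1357/100 L
Total volume = 29 + 21 = 50 L
Final concentration = 1357/100/50 * 100 = 27.14%

27.14


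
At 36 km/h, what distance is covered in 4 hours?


Using distance = speed * time
Speed = 36 km/h
Time = 4 hours
Distance = 36 * 4
= 144 km

144


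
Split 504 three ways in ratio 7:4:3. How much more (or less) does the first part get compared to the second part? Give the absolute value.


Total parts = 7 + 4 + 3 = 14
Value per part = 504 / 14 = 36
Shares: 7*36=252, 4*36=144, 3*36=108
First share = 252, second share = 144
Difference = |252 - 144| = 108

108


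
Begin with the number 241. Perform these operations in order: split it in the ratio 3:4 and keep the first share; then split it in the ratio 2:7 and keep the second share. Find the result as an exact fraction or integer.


Start with 241.
Step 1: Split 3:4, first share = 241 * 3/7 = 723/7
Step 2: Split 2:7, second share = 723/7 * 7/9 = 241/3
Final result = 241/3

241/3


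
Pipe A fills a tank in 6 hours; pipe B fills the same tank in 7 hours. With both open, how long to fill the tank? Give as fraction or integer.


Rate of A = 1/6 job per hour
Rate of B = 1/7 job per hour
Combined rate = 1/6 + 1/7
Find common denominator: (7 + 6)/(6*7) = 13/42
Combined rate = 13/42 job per hour
Time together = 1 / (13/42) = 42/13 hours

42/13


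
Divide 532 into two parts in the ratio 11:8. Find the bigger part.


Total parts = 11 + 8 = 19
Value per part = 532 / 19 = 28
First share = 11 * 28 = 308
Second share = 8 * 28 = 224
Larger share = 308

308


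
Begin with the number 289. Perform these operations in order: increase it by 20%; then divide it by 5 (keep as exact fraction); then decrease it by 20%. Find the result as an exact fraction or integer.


Start with 289.
Step 1: Increase by 20%: 289 * 120/100 = 1734/5
Step 2: Divide by 5: 1734/5 / 5 = 1734/25
Step 3: Decrease by 20%: 1734/25 * 80/100 = 6936/125
Final result = 6936/125

6936/125


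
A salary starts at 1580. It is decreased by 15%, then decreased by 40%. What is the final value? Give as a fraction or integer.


Start: 1580
Step 1: decrease by 15% => multiply by 85/100
  1580 * 85/100 = 1343
Step 2: decrease by 40% => multiply by 60/100
  1343 * 60/100 = 4029/5
Final value = 4029/5

4029/5


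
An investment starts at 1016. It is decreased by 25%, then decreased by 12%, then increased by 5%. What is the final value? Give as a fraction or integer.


Start: 1016
Step 1: decrease by 25% => multiply by 75/100
  1016 * 75/100 = 762
Step 2: decrease by 12% => multiply by 88/100
  762 * 88/100 = 16764/25
Step 3: increase by 5% => multiply by 105/100
  16764/25 * 105/100 = 88011/125
Final value = 88011/125

88011/125


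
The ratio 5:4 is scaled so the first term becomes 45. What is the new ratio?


Original ratio: 5:4
First term target: 45
Scale factor = 45 / 5 = 9
Multiply second term: 4 * 9 = 36
Equivalent ratio = 45:36

45:36


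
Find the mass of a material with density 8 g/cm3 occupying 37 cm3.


Using mass = density * volume
Density = 8 g/cm3
Volume = 37 cm3
Mass = 8 * 37
= 296 g

296


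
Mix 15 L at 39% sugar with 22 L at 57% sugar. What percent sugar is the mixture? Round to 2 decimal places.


Solute in mixture 1 = 39% of 15 L = 15*39/100 = 117/20 L
Solute in mixture 2 = 57% of 22 L = 22*57/100 = 627/50 L
Total solute = 117/20 + 627/50 = 1839/100 L
Total volume = 15 + 22 = 37 L
Final concentration = 1839/100/37 * 100 = 49.70%

49.70


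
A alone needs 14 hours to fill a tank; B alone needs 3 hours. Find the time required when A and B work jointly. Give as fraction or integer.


Rate of A = 1/14 job per hour
Rate of B = 1/3 job per hour
Combined rate = 1/14 + 1/3
Find common denominator: (3 + 14)/(14*3) = 17/42
Combined rate = 17/42 job per hour
Time together = 1 / (17/42) = 42/17 hours

42/17


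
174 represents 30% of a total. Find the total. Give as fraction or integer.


Given: 174 is 30% of the whole
Set up: 174 = 30/100 * whole
whole = 174 * 100 / 30
whole = 17400 / 30
whole = 580

580


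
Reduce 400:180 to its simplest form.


Find GCD(400, 180)
GCD = 20
Divide both by 20: 400/20 = 20, 180/20 = 9
Simplified ratio = 20:9

20:9


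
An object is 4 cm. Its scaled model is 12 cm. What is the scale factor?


Original length = 4 cm
Scaled length = 12 cm
Scale factor = 12 / 4
= 3

3


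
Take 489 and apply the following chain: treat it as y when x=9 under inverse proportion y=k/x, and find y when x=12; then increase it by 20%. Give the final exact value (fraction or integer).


Start with 489.
Step 1: Inverse prop: k = (489)*9; new y = k/12 = 489*9/12 = 1467/4
Step 2: Increase by 20%: 1467/4 * 120/100 = 4401/10
Final result = 4401/10

4401/10


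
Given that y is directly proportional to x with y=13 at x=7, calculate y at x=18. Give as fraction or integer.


Direct proportion: y = kx
Find k: k = 13/7 = 13/7
Compute y at x=18: y = 13/7 * 18
y = 234/7

234/7


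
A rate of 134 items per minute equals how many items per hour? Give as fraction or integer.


Converting from per minute to per hour
Rate = 134 items per minute
Multiply by 60: 134 * 60
= 8040 items per hour

8040


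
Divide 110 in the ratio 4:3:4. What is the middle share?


Ratio = 4:3:4
Total parts = 4 + 3 + 4 = 11
Value per part = 110 / 11 = 10
First share = 4 * 10 = 40
Middle share = 3 * 10 = 30
Third share = 4 * 10 = 40

30


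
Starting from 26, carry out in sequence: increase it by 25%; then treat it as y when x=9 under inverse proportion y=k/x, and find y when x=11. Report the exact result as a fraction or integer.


Start with 26.
Step 1: Increase by 25%: 26 * 125/100 = 65/2
Step 2: Inverse prop: k = (65/2)*9; new y = k/11 = 65/2*9/11 = 585/22
Final result = 585/22

585/22


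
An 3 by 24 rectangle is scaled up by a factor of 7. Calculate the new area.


Original dimensions: 3 x 24
Enlargement factor = 7
New width = 3 * 7 = 21
New height = 24 * 7 = 168
New area = 21 * 168 = 3528

3528


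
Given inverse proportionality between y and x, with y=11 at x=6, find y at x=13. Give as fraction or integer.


Inverse proportion: y = k/x
Find k: k = 6 * 11 = 66
Compute y at x=13: y = 66/13
y = 66/13

66/13


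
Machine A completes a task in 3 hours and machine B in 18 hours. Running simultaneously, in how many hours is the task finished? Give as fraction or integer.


Rate of A = 1/3 job per hour
Rate of B = 1/18 job per hour
Combined rate = 1/3 + 1/18
Find common denominator: (18 + 3)/(3*18) = 21/54
Combined rate = 7/18 job per hour
Time together = 1 / (7/18) = 18/7 hours

18/7


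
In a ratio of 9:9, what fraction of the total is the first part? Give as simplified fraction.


Total parts = 9 + 9 = 18
First part fraction = 9/18
Simplify: 9/18 = 1/2

1/2


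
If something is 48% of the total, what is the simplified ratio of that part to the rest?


Part = 48%, Remainder = 52%
Ratio = 48:52
GCD(48, 52) = 4
Simplify: 12:13 = 12:13

12:13


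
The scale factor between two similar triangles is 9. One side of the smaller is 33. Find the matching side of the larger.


Similar triangles have proportional sides
Scale factor = 9
Smaller side = 33
Corresponding larger side = 33 * 9
= 297

297


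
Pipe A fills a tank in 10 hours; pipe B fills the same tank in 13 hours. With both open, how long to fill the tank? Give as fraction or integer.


Rate of A = 1/10 job per hour
Rate of B = 1/13 job per hour
Combined rate = 1/10 + 1/13
Find common denominator: (13 + 10)/(10*13) = 23/130
Combined rate = 23/130 job per hour
Time together = 1 / (23/130) = 130/23 hours

130/23


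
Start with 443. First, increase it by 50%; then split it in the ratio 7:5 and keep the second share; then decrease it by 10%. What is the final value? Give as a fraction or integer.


Start with 443.
Step 1: Increase by 50%: 443 * 150/100 = 1329/2
Step 2: Split 7:5, second share = 1329/2 * 5/12 = 2215/8
Step 3: Decrease by 10%: 2215/8 * 90/100 = 3987/16
Final result = 3987/16

3987/16


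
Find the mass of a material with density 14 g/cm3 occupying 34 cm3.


Using mass = density * volume
Density = 14 g/cm3
Volume = 34 cm3
Mass = 14 * 34
= 476 g

476


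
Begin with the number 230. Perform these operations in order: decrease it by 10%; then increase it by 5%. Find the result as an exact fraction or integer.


Start with 230.
Step 1: Decrease by 10%: 230 * 90/100 = 207
Step 2: Increase by 5%: 207 * 105/100 = 4347/20
Final result = 4347/20

4347/20


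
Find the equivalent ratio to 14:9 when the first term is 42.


Original ratio: 14:9
First term target: 42
Scale factor = 42 / 14 = 3
Multiply second term: 9 * 3 = 27
Equivalent ratio = 42:27

42:27


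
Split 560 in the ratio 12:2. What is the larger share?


Total parts = 12 + 2 = 14
Value per part = 560 / 14 = 40
First share = 12 * 40 = 480
Second share = 2 * 40 = 80
Larger share = 480

480


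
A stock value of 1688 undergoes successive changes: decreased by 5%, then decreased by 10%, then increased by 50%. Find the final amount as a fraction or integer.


Start: 1688
Step 1: decrease by 5% => multiply by 95/100
  1688 * 95/100 = 8018/5
Step 2: decrease by 10% => multiply by 90/100
  8018/5 * 90/100 = 36081/25
Step 3: increase by 50% => multiply by 150/100
  36081/25 * 150/100 = 108243/50
Final value = 108243/50

108243/50


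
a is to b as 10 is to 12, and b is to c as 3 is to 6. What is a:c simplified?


Given a:b = 10:12 and b:c = 3:6
Make b consistent. Multiply first ratio by 3: a:b = 30:36
Multiply second ratio by 12: b:c = 36:72
Now b = 36 in both, so a:b:c = 30:36:72
Therefore a:c = 30:72
Simplify by GCD: a:c = 5:12

5:12


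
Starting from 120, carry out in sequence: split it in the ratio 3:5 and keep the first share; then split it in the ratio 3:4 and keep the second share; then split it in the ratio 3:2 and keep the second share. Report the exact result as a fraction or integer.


Start with 120.
Step 1: Split 3:5, first share = 120 * 3/8 = 45
Step 2: Split 3:4, second share = 45 * 4/7 = 180/7
Step 3: Split 3:2, second share = 180/7 * 2/5 = 72/7
Final result = 72/7

72/7


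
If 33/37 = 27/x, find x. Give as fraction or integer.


Setting up: 33/37 = 27/x
Cross multiply: 33 * x = 37 * 27
33x = 999
x = 999/33
x = 333/11

333/11


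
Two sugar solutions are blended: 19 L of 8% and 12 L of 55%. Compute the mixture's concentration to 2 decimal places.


Solute in mixture 1 = 8% of 19 L = 19*8/100 = 38/25 L
Solute in mixture 2 = 55% of 12 L = 12*55/100 = 33/5 L
Total solute = 38/25 + 33/5 = 203/25 L
Total volume = 19 + 12 = 31 L
Final concentration = 203/25/31 * 100 = 26.19%

26.19


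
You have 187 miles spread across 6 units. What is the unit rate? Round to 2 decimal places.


Total miles = 187
Number of units = 6
Unit rate = 187 / 6
= 31.17 miles per unit

31.17


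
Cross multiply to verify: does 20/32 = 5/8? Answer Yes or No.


Cross multiply to check 20/32 = 5/8
Left cross product: 20 * 8 = 160
Right cross product: 32 * 5 = 160
160 = 160
Equal, so proportions match => Yes

Yes
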